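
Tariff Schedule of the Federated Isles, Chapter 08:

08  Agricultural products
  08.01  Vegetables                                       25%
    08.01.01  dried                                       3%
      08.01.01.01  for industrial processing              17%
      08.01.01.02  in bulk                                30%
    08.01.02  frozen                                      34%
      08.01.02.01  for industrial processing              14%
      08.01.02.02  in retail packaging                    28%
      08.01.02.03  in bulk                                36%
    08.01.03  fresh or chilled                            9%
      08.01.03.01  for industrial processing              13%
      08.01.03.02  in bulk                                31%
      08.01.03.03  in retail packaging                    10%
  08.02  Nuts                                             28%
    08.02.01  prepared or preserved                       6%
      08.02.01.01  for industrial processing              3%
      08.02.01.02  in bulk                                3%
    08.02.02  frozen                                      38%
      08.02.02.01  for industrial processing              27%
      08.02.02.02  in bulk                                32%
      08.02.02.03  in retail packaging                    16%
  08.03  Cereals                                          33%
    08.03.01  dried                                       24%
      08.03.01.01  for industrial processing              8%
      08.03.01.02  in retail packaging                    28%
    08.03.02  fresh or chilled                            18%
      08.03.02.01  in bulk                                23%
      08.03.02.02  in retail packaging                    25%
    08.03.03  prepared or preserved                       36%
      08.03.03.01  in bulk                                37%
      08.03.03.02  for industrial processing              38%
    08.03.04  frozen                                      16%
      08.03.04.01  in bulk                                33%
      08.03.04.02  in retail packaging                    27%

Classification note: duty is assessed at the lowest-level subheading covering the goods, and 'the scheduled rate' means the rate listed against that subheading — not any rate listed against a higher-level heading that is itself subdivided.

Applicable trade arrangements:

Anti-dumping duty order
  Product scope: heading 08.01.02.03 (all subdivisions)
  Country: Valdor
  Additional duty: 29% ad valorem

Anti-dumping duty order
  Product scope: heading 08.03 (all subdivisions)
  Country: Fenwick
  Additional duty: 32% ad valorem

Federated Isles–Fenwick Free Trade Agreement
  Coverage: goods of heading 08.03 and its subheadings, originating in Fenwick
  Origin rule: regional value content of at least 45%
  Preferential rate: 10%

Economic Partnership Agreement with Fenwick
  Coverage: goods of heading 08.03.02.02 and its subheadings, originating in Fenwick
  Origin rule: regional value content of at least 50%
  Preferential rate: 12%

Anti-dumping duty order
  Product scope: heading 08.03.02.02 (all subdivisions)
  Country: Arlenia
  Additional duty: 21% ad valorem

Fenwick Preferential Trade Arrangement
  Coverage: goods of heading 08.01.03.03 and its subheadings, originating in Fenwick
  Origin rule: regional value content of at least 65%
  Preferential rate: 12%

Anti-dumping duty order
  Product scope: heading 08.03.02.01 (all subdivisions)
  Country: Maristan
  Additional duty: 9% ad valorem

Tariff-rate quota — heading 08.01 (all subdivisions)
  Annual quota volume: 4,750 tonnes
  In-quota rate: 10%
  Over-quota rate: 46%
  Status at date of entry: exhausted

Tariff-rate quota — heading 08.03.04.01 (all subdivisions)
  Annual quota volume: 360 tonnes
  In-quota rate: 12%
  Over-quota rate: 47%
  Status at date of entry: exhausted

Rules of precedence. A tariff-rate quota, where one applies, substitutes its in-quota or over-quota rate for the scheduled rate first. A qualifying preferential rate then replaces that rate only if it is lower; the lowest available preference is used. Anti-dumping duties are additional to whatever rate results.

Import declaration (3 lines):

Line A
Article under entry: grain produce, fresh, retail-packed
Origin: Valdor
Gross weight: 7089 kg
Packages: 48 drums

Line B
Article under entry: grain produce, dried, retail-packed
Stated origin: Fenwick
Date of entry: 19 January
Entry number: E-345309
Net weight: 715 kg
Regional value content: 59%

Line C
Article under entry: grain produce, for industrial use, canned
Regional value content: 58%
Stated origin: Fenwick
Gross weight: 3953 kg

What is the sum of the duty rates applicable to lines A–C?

109%

Line A: grain → 08.03; fresh → 08.03.02; retail-packed → 08.03.02.02. Scheduled 25%. No special measure applies. → 25%.
Line B: grain → 08.03; dried → 08.03.01; retail-packed → 08.03.01.02. Scheduled 28%. Fenwick agreement on 08.03: RVC ≥ 45% → 10% available; Fenwick agreement on 08.03.02.02: 08.03.01.02 not covered; Fenwick agreement on 08.01.03.03: 08.03.01.02 not covered; preferential 10%; anti-dumping (Fenwick, 08.03): +32%; total 10% + 32% = 42%. → 42%.
Line C: grain → 08.03; canned → 08.03.03; for industrial use → 08.03.03.02. Scheduled 38%. Fenwick agreement on 08.03: RVC ≥ 45% → 10% available; Fenwick agreement on 08.03.02.02: 08.03.03.02 not covered; Fenwick agreement on 08.01.03.03: 08.03.03.02 not covered; preferential 10%; anti-dumping (Fenwick, 08.03): +32%; total 10% + 32% = 42%. → 42%.
Sum: 25% + 42% + 42% = 109%.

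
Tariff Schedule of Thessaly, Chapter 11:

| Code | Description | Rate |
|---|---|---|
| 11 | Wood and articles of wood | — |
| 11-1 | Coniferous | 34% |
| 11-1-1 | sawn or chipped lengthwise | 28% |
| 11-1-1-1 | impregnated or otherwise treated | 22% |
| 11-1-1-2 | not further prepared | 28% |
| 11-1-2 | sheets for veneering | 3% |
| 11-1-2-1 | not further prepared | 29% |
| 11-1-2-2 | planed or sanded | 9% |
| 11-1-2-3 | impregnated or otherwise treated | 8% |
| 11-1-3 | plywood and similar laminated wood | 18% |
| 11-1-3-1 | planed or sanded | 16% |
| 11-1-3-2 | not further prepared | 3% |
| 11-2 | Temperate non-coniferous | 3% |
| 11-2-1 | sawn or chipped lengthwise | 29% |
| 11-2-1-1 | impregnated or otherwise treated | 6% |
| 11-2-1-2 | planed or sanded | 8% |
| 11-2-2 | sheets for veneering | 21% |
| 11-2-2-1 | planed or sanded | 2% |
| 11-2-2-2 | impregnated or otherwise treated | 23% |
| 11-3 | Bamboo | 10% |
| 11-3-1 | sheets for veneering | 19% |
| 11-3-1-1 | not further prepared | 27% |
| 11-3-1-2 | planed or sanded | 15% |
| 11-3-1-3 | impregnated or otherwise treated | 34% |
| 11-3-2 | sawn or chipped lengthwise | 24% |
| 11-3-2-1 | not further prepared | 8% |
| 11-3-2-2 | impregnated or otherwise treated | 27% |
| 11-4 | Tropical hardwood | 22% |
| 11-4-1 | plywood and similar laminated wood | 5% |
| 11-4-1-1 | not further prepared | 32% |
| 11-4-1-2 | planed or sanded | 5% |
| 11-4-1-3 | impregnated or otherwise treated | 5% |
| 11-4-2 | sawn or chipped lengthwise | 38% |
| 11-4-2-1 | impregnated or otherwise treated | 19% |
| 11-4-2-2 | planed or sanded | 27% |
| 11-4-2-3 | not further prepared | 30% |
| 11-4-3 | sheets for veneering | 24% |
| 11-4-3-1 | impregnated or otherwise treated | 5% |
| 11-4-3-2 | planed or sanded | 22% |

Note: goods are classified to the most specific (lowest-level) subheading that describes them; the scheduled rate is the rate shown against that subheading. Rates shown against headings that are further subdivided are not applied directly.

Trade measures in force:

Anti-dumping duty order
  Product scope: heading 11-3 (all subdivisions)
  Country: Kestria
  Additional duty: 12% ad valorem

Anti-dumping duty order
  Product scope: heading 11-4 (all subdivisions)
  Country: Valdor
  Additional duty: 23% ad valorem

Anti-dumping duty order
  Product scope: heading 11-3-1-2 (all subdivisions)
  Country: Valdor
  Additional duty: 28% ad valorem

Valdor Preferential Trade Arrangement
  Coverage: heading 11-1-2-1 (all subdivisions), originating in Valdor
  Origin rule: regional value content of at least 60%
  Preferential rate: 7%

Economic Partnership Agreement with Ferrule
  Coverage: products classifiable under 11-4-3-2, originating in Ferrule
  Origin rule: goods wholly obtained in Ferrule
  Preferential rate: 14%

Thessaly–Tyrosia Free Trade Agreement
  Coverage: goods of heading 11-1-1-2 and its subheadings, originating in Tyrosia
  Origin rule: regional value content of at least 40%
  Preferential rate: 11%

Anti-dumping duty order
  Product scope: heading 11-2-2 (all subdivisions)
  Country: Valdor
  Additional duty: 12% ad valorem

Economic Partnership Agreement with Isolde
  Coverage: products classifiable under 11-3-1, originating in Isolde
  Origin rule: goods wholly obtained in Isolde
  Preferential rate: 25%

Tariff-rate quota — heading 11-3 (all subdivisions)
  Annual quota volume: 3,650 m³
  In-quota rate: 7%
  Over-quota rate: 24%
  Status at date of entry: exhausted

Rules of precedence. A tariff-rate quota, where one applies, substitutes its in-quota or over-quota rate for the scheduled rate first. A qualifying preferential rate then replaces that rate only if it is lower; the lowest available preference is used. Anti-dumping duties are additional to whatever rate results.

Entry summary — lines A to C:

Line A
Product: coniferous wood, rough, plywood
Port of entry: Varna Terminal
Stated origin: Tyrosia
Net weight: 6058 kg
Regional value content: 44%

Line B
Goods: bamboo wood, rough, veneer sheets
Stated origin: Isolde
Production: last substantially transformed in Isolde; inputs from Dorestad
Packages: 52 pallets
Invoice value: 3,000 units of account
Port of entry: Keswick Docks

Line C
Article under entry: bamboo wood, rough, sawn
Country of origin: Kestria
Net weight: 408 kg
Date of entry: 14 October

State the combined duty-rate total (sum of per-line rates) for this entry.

Line A: coniferous → 11-1; plywood → 11-1-3; rough → 11-1-3-2. Scheduled 3%. Tyrosia agreement on 11-1-1-2: 11-1-3-2 not covered. → 3%.
Line B: bamboo → 11-3; veneer sheets → 11-3-1; rough → 11-3-1-1. Scheduled 27%. quota on 11-3 exhausted → over-quota 24%; Isolde agreement on 11-3-1: not wholly obtained. → 24%.
Line C: bamboo → 11-3; sawn → 11-3-2; rough → 11-3-2-1. Scheduled 8%. quota on 11-3 exhausted → over-quota 24%; anti-dumping (Kestria, 11-3): +12%; total 24% + 12% = 36%. → 36%.
Sum: 3% + 24% + 36% = 63%.

63%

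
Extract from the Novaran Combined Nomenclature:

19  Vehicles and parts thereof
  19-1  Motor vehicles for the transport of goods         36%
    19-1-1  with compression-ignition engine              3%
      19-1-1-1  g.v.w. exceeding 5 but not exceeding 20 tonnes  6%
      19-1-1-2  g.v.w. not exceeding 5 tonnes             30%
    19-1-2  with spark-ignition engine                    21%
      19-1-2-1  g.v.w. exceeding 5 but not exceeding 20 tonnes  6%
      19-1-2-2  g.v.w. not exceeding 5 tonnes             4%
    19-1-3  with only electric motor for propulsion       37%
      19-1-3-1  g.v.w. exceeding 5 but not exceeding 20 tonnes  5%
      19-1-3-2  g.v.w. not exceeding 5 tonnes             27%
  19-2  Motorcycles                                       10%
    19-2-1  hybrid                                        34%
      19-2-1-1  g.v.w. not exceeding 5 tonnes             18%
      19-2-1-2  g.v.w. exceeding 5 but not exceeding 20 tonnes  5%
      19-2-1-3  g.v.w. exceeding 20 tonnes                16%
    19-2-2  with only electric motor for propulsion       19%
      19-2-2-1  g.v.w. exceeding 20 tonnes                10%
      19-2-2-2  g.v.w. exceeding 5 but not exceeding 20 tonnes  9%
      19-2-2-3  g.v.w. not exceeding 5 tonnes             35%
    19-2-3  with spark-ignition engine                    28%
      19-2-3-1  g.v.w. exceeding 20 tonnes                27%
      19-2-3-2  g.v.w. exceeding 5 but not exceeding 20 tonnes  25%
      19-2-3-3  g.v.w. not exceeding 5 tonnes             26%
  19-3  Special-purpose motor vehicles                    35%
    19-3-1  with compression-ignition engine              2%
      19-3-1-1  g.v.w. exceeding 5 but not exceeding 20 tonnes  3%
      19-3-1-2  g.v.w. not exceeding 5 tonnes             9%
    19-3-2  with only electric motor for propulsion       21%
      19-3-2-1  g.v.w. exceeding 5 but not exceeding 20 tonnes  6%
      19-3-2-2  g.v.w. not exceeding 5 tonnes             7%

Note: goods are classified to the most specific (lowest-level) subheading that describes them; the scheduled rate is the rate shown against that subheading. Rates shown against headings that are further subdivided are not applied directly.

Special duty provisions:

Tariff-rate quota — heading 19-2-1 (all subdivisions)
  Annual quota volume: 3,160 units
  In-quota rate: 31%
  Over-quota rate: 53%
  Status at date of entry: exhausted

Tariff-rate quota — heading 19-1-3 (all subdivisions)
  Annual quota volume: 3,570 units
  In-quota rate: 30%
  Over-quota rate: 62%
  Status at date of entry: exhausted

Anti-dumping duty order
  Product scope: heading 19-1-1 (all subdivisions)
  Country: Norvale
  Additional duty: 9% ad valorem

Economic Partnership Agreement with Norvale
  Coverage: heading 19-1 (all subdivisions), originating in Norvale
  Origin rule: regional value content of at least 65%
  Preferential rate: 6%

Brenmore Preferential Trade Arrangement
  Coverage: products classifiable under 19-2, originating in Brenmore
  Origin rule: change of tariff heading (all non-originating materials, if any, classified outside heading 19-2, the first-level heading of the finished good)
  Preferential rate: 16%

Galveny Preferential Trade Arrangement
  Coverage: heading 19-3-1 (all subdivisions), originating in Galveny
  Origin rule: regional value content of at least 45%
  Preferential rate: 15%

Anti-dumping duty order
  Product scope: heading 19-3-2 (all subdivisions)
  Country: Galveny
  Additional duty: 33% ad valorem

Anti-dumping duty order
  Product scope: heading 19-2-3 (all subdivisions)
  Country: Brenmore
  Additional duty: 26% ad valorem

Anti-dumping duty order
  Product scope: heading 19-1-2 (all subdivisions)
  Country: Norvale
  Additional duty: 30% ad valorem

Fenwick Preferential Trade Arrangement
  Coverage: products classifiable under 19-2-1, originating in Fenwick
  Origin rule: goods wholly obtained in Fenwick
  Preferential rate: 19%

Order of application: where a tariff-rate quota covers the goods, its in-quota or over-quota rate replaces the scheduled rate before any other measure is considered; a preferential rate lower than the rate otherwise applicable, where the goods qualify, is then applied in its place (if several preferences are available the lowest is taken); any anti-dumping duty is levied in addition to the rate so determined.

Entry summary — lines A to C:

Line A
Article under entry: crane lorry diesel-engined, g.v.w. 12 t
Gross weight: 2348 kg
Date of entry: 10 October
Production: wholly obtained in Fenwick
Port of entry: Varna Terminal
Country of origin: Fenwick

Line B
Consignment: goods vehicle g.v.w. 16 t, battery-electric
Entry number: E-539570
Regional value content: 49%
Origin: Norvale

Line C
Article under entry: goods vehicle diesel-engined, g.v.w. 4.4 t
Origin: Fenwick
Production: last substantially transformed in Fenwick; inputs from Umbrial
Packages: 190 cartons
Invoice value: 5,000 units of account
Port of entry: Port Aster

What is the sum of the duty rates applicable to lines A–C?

95%

Line A: crane lorry → 19-3; diesel-engined → 19-3-1; g.v.w. 12 t → 19-3-1-1. Scheduled 3%. Fenwick agreement on 19-2-1: 19-3-1-1 not covered. → 3%.
Line B: goods vehicle → 19-1; battery-electric → 19-1-3; g.v.w. 16 t → 19-1-3-1. Scheduled 5%. quota on 19-1-3 exhausted → over-quota 62%; Norvale agreement on 19-1: RVC < 65%. → 62%.
Line C: goods vehicle → 19-1; diesel-engined → 19-1-1; g.v.w. 4.4 t → 19-1-1-2. Scheduled 30%. Fenwick agreement on 19-2-1: 19-1-1-2 not covered. → 30%.
Sum: 3% + 62% + 30% = 95%.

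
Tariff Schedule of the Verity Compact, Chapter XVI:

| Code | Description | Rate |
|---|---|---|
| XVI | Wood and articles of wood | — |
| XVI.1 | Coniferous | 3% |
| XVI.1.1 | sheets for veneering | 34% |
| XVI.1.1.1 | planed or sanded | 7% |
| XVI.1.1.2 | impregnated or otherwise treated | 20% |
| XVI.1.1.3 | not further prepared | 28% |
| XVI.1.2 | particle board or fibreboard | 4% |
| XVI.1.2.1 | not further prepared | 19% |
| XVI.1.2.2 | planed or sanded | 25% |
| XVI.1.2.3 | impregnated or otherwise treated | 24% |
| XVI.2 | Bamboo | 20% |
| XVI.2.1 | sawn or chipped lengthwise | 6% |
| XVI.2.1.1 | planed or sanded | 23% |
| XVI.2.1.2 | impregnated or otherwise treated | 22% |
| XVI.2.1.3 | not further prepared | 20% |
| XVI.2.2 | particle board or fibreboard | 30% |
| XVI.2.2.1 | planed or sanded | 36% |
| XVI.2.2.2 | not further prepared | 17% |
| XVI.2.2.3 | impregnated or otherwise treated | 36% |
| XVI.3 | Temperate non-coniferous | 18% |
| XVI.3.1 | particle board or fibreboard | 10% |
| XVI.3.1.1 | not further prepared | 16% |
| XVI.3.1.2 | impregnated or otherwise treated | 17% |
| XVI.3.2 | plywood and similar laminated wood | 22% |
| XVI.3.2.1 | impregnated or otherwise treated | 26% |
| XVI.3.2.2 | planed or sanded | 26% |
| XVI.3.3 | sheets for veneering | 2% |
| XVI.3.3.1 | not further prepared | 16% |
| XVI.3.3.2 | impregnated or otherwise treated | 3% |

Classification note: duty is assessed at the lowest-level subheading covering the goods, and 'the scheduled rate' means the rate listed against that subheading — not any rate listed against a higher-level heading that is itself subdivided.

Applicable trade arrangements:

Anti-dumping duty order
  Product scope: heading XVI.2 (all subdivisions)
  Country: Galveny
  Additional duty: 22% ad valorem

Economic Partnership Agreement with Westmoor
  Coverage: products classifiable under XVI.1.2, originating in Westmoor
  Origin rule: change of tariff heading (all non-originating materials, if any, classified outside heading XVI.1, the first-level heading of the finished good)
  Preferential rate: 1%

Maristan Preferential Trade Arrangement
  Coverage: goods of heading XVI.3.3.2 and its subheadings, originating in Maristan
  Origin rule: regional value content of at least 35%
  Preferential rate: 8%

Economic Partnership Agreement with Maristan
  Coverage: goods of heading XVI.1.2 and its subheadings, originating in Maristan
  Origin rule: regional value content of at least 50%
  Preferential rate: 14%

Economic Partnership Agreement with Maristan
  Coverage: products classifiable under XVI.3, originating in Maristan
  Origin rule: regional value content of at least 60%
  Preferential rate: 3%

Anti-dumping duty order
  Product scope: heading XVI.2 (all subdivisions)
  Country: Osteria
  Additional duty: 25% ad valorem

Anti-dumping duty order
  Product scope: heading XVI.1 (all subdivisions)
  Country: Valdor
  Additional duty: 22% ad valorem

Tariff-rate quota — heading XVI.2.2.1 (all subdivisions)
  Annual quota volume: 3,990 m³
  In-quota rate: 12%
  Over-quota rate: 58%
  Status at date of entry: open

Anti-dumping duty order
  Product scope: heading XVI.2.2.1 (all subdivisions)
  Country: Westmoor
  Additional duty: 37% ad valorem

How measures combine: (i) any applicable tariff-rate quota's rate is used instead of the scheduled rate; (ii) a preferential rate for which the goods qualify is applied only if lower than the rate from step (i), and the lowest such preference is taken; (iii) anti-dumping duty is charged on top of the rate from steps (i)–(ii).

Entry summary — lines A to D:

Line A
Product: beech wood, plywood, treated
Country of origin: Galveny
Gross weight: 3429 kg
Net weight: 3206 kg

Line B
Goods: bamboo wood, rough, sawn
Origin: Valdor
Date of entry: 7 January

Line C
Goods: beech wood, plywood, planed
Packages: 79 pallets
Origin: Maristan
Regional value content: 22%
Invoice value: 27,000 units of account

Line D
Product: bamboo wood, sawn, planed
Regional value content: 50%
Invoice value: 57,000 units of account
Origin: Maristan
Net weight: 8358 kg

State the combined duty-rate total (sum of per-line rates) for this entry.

95%

Line A: beech → XVI.3; plywood → XVI.3.2; treated → XVI.3.2.1. Scheduled 26%. No special measure applies. → 26%.
Line B: bamboo → XVI.2; sawn → XVI.2.1; rough → XVI.2.1.3. Scheduled 20%. No special measure applies. → 20%.
Line C: beech → XVI.3; plywood → XVI.3.2; planed → XVI.3.2.2. Scheduled 26%. Maristan agreement on XVI.3.3.2: XVI.3.2.2 not covered; Maristan agreement on XVI.1.2: XVI.3.2.2 not covered; Maristan agreement on XVI.3: RVC < 60%. → 26%.
Line D: bamboo → XVI.2; sawn → XVI.2.1; planed → XVI.2.1.1. Scheduled 23%. Maristan agreement on XVI.3.3.2: XVI.2.1.1 not covered; Maristan agreement on XVI.1.2: XVI.2.1.1 not covered; Maristan agreement on XVI.3: XVI.2.1.1 not covered. → 23%.
Sum: 26% + 20% + 26% + 23% = 95%.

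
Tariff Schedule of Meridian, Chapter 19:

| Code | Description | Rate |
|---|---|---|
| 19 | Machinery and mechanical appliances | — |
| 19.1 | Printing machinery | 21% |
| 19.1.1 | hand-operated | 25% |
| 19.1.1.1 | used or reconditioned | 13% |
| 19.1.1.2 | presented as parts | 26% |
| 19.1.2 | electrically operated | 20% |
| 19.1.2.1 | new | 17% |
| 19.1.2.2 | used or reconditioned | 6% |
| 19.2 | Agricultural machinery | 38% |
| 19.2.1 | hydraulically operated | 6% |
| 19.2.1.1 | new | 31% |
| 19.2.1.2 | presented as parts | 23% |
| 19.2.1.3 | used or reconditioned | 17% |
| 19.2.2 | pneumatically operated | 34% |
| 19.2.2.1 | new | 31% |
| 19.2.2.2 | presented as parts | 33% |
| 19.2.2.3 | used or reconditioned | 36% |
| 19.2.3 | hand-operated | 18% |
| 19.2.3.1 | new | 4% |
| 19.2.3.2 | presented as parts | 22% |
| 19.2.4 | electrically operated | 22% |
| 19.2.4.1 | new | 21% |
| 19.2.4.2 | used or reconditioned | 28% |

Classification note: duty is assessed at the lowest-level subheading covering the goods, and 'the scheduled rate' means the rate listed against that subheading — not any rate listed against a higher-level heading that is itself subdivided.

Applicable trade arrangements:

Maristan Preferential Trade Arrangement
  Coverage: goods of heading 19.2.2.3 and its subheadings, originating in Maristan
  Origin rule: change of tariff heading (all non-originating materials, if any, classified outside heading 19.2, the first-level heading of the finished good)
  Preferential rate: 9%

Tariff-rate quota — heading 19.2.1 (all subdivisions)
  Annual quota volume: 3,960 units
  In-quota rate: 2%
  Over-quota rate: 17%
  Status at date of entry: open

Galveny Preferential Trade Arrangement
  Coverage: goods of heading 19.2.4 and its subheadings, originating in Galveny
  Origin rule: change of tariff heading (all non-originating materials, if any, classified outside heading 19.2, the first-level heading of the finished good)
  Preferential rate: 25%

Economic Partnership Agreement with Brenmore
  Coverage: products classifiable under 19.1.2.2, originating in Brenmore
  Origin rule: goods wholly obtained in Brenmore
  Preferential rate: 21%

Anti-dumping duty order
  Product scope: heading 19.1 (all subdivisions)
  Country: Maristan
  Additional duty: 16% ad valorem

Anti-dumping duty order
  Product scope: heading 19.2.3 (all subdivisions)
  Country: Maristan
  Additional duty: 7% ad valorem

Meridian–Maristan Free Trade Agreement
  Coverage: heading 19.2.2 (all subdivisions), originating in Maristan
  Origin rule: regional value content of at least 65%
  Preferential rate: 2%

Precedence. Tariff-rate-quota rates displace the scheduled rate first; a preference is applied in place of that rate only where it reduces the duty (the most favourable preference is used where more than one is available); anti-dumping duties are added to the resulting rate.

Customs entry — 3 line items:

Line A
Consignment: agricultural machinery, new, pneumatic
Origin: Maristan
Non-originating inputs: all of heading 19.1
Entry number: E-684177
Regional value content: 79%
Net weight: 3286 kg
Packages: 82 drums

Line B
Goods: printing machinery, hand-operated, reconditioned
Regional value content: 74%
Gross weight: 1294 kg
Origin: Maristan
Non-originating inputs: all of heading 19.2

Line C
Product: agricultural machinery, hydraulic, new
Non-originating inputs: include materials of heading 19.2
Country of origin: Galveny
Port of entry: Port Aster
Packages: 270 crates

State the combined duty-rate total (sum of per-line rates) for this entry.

33%

Line A: agricultural → 19.2; pneumatic → 19.2.2; new → 19.2.2.1. Scheduled 31%. Maristan agreement on 19.2.2.3: 19.2.2.1 not covered; Maristan agreement on 19.2.2: RVC ≥ 65% → 2% available; preferential 2%. → 2%.
Line B: printing → 19.1; hand-operated → 19.1.1; reconditioned → 19.1.1.1. Scheduled 13%. Maristan agreement on 19.2.2.3: 19.1.1.1 not covered; Maristan agreement on 19.2.2: 19.1.1.1 not covered; anti-dumping (Maristan, 19.1): +16%; total 13% + 16% = 29%. → 29%.
Line C: agricultural → 19.2; hydraulic → 19.2.1; new → 19.2.1.1. Scheduled 31%. quota on 19.2.1 open → in-quota 2%; Galveny agreement on 19.2.4: 19.2.1.1 not covered. → 2%.
Sum: 2% + 29% + 2% = 33%.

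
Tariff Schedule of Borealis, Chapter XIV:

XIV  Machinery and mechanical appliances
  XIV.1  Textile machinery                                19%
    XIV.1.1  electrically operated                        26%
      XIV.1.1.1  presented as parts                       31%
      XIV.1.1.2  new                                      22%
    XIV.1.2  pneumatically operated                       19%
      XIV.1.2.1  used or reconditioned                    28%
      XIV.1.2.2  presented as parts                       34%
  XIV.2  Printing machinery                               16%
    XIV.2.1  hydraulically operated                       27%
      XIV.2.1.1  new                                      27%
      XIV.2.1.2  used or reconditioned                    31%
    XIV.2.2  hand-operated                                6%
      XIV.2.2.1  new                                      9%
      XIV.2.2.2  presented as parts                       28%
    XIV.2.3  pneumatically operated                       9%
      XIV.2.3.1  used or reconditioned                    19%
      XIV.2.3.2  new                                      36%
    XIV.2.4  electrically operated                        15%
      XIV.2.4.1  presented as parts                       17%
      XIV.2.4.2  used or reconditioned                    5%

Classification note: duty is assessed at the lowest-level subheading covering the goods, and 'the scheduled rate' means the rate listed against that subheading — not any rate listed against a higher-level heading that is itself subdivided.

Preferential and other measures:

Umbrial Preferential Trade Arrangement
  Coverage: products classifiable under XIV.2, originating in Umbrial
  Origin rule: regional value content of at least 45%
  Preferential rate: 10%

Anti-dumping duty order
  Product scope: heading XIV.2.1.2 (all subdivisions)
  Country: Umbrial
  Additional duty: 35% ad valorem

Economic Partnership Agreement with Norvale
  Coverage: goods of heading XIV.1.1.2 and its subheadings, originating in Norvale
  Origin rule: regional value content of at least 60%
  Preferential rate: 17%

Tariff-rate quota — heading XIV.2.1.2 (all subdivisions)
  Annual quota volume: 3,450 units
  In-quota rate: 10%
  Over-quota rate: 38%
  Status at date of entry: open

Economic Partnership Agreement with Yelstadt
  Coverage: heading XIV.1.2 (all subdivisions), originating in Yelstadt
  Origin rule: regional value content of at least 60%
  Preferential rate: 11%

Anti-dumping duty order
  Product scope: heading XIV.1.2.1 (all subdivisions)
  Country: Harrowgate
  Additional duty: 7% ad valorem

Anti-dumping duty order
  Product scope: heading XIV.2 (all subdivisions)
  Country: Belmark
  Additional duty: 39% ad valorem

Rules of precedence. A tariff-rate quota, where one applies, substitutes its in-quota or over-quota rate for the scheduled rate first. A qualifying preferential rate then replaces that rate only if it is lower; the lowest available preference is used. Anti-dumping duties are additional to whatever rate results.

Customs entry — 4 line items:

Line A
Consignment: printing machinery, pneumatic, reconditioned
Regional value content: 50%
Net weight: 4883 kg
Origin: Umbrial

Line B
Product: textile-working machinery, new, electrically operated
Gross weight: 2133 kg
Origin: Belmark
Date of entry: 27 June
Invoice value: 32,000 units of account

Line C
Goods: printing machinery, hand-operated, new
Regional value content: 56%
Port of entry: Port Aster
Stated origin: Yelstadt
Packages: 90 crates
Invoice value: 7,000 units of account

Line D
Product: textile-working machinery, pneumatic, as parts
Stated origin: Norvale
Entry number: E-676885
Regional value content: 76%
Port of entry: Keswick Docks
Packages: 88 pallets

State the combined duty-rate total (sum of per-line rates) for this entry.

75%

Line A: printing → XIV.2; pneumatic → XIV.2.3; reconditioned → XIV.2.3.1. Scheduled 19%. Umbrial agreement on XIV.2: RVC ≥ 45% → 10% available; preferential 10%. → 10%.
Line B: textile-working → XIV.1; electrically operated → XIV.1.1; new → XIV.1.1.2. Scheduled 22%. No special measure applies. → 22%.
Line C: printing → XIV.2; hand-operated → XIV.2.2; new → XIV.2.2.1. Scheduled 9%. Yelstadt agreement on XIV.1.2: XIV.2.2.1 not covered. → 9%.
Line D: textile-working → XIV.1; pneumatic → XIV.1.2; as parts → XIV.1.2.2. Scheduled 34%. Norvale agreement on XIV.1.1.2: XIV.1.2.2 not covered. → 34%.
Sum: 10% + 22% + 9% + 34% = 75%.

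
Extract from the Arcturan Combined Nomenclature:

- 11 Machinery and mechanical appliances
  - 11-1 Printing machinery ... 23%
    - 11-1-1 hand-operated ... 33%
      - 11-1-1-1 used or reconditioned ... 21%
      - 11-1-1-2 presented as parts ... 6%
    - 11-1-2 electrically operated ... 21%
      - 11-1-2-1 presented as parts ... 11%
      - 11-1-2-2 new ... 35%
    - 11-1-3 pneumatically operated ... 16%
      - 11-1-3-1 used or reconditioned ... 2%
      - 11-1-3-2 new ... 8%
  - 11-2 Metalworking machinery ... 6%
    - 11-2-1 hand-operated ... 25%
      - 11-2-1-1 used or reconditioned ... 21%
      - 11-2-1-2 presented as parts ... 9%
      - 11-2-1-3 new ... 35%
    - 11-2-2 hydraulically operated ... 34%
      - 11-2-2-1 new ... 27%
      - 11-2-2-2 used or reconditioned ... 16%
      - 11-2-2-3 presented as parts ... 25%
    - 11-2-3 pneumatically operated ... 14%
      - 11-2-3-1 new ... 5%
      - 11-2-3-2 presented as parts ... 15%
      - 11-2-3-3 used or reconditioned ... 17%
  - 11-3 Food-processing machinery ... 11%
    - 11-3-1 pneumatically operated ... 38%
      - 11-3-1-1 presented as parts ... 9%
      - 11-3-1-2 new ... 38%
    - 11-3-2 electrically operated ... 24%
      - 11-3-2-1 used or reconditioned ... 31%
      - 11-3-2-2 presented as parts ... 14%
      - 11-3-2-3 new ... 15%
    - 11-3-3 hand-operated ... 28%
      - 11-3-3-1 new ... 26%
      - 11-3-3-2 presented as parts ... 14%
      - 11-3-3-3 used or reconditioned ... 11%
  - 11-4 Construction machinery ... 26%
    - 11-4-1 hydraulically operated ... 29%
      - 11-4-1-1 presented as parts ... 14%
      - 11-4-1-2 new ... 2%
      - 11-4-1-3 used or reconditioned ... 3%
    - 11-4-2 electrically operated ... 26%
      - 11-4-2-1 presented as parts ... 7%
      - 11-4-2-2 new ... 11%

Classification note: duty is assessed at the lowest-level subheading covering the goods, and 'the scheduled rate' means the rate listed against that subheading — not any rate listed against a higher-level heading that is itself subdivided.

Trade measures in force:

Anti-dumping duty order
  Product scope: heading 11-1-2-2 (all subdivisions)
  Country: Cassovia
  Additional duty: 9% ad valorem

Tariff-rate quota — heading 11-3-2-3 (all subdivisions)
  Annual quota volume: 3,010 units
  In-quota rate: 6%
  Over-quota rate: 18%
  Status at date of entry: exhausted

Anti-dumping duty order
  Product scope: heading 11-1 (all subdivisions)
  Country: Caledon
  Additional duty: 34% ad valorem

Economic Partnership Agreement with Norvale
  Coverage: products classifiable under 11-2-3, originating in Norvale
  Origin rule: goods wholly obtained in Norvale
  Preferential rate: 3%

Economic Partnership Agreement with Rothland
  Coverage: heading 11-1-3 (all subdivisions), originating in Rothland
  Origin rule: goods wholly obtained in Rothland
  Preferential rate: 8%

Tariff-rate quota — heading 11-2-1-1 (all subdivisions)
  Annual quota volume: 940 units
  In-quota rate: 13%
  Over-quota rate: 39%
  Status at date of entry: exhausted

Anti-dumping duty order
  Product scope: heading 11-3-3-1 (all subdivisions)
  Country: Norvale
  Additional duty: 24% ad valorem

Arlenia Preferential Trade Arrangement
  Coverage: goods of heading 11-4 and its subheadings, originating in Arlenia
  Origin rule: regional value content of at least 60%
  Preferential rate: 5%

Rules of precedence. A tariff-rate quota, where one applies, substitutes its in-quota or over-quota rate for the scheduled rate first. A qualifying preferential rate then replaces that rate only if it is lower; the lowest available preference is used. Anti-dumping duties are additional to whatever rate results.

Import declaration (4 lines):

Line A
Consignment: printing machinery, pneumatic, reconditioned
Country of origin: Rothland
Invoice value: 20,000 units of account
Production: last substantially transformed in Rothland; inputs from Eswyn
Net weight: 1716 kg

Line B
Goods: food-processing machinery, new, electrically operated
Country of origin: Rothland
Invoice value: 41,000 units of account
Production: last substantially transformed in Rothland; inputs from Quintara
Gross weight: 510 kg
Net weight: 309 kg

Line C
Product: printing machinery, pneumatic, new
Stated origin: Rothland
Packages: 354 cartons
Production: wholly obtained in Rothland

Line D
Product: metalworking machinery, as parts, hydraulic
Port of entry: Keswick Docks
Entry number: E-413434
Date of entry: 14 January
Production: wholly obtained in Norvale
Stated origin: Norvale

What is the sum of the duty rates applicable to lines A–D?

Line A: printing → 11-1; pneumatic → 11-1-3; reconditioned → 11-1-3-1. Scheduled 2%. Rothland agreement on 11-1-3: not wholly obtained. → 2%.
Line B: food-processing → 11-3; electrically operated → 11-3-2; new → 11-3-2-3. Scheduled 15%. quota on 11-3-2-3 exhausted → over-quota 18%; Rothland agreement on 11-1-3: 11-3-2-3 not covered. → 18%.
Line C: printing → 11-1; pneumatic → 11-1-3; new → 11-1-3-2. Scheduled 8%. Rothland agreement on 11-1-3: wholly obtained → 8% available; preference 8% not lower than 8% → no reduction. → 8%.
Line D: metalworking → 11-2; hydraulic → 11-2-2; as parts → 11-2-2-3. Scheduled 25%. Norvale agreement on 11-2-3: 11-2-2-3 not covered. → 25%.
Sum: 2% + 18% + 8% + 25% = 53%.

53%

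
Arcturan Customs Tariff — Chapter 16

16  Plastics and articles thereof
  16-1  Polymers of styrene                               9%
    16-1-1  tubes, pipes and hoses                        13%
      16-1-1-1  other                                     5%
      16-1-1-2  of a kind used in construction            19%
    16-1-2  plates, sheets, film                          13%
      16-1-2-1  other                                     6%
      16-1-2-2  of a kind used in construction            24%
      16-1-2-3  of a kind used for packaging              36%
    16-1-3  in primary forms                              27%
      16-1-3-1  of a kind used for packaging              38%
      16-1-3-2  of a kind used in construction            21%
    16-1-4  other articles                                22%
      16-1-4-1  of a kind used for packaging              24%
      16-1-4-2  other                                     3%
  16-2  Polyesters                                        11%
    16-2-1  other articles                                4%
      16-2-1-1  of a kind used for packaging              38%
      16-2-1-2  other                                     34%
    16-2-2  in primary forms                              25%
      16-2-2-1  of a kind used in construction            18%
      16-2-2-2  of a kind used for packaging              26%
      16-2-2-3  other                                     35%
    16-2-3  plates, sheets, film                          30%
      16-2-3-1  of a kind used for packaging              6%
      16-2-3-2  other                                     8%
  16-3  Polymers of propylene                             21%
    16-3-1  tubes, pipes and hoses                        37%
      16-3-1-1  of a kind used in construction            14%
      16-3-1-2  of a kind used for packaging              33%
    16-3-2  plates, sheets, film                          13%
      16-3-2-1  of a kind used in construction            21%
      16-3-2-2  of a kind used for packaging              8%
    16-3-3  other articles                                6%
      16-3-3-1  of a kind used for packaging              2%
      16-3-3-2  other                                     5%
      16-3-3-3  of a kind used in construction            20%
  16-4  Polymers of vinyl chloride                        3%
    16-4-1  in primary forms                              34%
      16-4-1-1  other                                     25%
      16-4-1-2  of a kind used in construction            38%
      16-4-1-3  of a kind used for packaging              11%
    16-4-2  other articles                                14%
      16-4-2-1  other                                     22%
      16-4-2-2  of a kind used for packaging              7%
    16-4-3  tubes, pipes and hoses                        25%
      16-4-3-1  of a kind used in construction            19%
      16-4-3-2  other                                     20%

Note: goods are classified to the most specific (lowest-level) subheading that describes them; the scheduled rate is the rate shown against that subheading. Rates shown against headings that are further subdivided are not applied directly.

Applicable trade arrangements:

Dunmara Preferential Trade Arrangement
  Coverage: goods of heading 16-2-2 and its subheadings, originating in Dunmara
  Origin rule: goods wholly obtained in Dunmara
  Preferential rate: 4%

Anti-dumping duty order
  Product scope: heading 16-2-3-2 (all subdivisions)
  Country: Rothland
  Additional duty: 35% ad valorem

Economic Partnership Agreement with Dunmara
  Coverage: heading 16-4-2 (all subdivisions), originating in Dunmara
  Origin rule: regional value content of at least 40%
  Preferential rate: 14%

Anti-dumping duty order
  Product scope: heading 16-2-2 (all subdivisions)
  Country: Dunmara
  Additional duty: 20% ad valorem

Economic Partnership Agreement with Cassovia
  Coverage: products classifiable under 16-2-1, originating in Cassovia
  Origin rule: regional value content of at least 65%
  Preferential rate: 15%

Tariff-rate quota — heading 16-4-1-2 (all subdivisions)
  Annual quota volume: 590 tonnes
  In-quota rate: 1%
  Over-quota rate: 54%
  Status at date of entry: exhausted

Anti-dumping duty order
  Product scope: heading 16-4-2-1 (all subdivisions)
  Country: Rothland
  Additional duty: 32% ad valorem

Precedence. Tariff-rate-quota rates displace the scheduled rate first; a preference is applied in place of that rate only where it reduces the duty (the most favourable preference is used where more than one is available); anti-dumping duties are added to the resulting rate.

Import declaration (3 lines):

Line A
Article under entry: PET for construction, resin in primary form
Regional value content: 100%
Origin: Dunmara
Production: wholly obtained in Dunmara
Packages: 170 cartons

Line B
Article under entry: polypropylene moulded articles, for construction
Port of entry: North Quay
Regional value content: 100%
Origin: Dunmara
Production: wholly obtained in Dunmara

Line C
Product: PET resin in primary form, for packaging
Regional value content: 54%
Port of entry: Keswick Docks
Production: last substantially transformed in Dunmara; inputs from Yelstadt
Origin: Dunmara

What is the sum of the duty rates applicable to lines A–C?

90%

Line A: PET → 16-2; resin in primary form → 16-2-2; for construction → 16-2-2-1. Scheduled 18%. Dunmara agreement on 16-2-2: wholly obtained → 4% available; Dunmara agreement on 16-4-2: 16-2-2-1 not covered; preferential 4%; anti-dumping (Dunmara, 16-2-2): +20%; total 4% + 20% = 24%. → 24%.
Line B: polypropylene → 16-3; moulded articles → 16-3-3; for construction → 16-3-3-3. Scheduled 20%. Dunmara agreement on 16-2-2: 16-3-3-3 not covered; Dunmara agreement on 16-4-2: 16-3-3-3 not covered. → 20%.
Line C: PET → 16-2; resin in primary form → 16-2-2; for packaging → 16-2-2-2. Scheduled 26%. Dunmara agreement on 16-2-2: not wholly obtained; Dunmara agreement on 16-4-2: 16-2-2-2 not covered; anti-dumping (Dunmara, 16-2-2): +20%; total 26% + 20% = 46%. → 46%.
Sum: 24% + 20% + 46% = 90%.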